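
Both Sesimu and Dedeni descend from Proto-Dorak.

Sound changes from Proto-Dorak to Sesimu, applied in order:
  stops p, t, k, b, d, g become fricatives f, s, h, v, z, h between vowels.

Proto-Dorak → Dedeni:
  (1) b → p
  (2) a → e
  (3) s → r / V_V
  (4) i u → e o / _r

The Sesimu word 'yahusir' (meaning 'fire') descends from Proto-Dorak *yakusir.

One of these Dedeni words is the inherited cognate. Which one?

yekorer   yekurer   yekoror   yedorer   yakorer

yekorer

Dedeni: *yakusir
  yakusir (rule 1 does not apply)
  yakusir → yekusir   [vowel merger]
  yekusir → yekurir   [rhotacism]
  yekurir → yekorer   [pre-rhotic lowering]
  giving Dedeni yekorer.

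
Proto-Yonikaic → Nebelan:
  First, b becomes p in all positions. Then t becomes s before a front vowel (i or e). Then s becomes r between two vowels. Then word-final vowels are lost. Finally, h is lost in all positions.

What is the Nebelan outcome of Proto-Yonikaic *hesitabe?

eritap

Nebelan: *hesitabe
  hesitabe → hesitape   [unconditioned shift]
  hesitape (rule 2 does not apply)
  hesitape → heritape   [rhotacism]
  heritape → heritap   [apocope]
  heritap → eritap   [h-loss]
  giving Nebelan eritap.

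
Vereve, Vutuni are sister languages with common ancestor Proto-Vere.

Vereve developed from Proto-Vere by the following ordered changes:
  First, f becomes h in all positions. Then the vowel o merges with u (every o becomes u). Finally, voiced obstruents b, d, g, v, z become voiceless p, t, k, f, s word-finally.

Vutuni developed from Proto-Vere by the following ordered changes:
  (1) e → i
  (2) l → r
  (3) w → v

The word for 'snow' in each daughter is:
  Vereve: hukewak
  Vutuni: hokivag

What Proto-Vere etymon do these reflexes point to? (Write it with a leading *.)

Position 4: Vereve has e, Vutuni has i. Vereve preserves e here (none of its changes turn any other segment into e), so the proto-segment is *e.
Position 7: Vereve has k, Vutuni has g. Vutuni preserves g here (none of its changes turn any other segment into g), so the proto-segment is *g.
This points to *hokewag. Verify forward in each daughter:
Vereve: *hokewag
  hokewag (rule 1 does not apply)
  hokewag → hukewag   [vowel merger]
  hukewag → hukewak   [final devoicing]
  giving Vereve hukewak.
Vutuni: start from *hokewag.
  rule 1 (vowel merger): hokewag → hokiwag
  rule 2: no change — hokiwag
  rule 3 (unconditioned shift): hokiwag → hokivag
  ⇒ Vutuni hokivag
*hokewag is the unique common source.

*hokewag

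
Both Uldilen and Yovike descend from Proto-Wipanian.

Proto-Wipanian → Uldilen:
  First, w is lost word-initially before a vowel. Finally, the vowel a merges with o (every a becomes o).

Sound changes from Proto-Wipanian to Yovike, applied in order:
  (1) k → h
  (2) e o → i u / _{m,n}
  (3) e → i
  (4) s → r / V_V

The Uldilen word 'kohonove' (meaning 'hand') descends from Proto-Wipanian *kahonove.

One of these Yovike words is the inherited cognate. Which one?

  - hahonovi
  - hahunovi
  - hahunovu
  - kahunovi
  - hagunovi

hahunovi

Yovike: *kahonove > hahonove > hahunove > hahunovi  (by unconditioned shift, pre-nasal raising, vowel merger)
Among the options, 'hahunovi' alone shows every Yovike change applied in order.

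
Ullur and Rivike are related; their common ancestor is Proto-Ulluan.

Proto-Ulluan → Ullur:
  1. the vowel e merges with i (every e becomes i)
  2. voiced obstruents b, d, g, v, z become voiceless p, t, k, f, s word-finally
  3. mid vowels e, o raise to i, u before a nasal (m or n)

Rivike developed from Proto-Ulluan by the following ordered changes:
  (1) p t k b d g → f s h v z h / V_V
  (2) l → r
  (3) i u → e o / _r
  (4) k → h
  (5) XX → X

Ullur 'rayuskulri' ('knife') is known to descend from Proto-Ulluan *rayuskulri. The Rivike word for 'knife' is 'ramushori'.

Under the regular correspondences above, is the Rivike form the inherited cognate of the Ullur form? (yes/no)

no

Derive the expected Rivike reflex of *rayuskulri:
Rivike: *rayuskulri
  rayuskulri (rule 1 does not apply)
  rayuskulri → rayuskurri   [unconditioned shift]
  rayuskurri → rayuskorri   [pre-rhotic lowering]
  rayuskorri → rayushorri   [unconditioned shift]
  rayushorri → rayushori   [degemination]
  giving Rivike rayushori.
The regular Rivike reflex would be 'rayushori', but the attested form is 'ramushori'. The correspondence is irregular, so they are not cognates (the Rivike form has a different source).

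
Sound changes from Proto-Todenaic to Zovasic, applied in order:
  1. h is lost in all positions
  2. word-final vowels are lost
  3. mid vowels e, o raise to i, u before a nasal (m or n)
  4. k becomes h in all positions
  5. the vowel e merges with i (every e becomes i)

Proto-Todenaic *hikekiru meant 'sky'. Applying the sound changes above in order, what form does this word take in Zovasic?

Zovasic: *hikekiru
  hikekiru → ikekiru   [h-loss]
  ikekiru → ikekir   [apocope]
  ikekir (rule 3 does not apply)
  ikekir → ihehir   [unconditioned shift]
  ihehir → ihihir   [vowel merger]
  giving Zovasic ihihir.

ihihir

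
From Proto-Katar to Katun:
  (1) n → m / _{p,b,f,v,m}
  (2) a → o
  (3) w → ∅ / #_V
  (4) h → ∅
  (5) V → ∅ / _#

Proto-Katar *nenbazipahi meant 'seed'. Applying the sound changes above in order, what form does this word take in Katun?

Katun: *nenbazipahi > nembazipahi > nembozipohi > nembozipoi > nembozipo  (by nasal place assimilation, vowel merger, h-loss, apocope)

nembozipo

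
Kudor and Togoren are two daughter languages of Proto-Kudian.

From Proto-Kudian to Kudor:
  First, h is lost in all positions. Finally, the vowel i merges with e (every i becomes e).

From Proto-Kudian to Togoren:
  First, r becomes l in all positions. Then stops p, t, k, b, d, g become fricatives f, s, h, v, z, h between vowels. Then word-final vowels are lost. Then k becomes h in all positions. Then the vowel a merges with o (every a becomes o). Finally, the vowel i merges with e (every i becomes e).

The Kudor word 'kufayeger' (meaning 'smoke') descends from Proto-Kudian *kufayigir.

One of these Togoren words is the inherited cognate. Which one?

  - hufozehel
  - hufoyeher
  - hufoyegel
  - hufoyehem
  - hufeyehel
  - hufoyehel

Togoren: start from *kufayigir.
  rule 1 (unconditioned shift): kufayigir → kufayigil
  rule 2 (intervocalic lenition): kufayigil → kufayihil
  rule 3: no change — kufayihil
  rule 4 (unconditioned shift): kufayihil → hufayihil
  rule 5 (vowel merger): hufayihil → hufoyihil
  rule 6 (vowel merger): hufoyihil → hufoyehel
  ⇒ Togoren hufoyehel
The other candidates each miss or misapply at least one Togoren change.

hufoyehel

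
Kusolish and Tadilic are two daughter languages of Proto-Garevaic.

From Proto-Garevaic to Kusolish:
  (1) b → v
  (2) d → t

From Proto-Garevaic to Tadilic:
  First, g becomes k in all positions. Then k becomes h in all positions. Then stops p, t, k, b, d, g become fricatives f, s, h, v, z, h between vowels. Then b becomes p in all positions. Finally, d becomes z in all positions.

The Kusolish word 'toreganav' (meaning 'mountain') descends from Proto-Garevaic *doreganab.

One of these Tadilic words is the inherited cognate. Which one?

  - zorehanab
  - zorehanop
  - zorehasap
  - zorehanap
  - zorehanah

zorehanap

Tadilic: *doreganab > dorekanab > dorehanab > dorehanap > zorehanap  (by unconditioned shift, unconditioned shift, unconditioned shift, unconditioned shift)
The other candidates each miss or misapply at least one Tadilic change.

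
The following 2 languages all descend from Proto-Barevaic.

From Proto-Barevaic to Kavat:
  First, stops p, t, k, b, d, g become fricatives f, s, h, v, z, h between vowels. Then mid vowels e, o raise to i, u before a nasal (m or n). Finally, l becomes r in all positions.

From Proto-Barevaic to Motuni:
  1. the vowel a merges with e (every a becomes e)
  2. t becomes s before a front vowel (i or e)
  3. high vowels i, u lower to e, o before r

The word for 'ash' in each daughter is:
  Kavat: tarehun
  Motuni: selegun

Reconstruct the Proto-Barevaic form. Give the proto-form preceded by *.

Position 2: Kavat has a, Motuni has e. Kavat preserves a here (none of its changes turn any other segment into a), so the proto-segment is *a.
Position 3: Kavat has r, Motuni has l. Motuni preserves l here (none of its changes turn any other segment into l), so the proto-segment is *l.
Position 1: Kavat has t, Motuni has s. Kavat preserves t here (none of its changes turn any other segment into t), so the proto-segment is *t.
Continuing position by position gives *talegun; check it forward:
Kavat: *talegun
  talegun → talehun   [intervocalic lenition]
  talehun (rule 2 does not apply)
  talehun → tarehun   [unconditioned shift]
  giving Kavat tarehun.
Motuni: *talegun
  talegun → telegun   [vowel merger]
  telegun → selegun   [palatalisation]
  selegun (rule 3 does not apply)
  giving Motuni selegun.
*talegun is the unique common source.

*talegun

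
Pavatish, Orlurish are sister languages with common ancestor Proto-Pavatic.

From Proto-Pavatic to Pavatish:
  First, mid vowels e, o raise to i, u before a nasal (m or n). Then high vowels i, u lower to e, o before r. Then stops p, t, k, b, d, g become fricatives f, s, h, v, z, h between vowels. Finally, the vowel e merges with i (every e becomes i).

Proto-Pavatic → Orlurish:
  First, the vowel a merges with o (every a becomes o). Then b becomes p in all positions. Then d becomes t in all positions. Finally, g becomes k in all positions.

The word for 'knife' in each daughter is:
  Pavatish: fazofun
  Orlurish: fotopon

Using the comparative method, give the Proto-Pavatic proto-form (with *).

Position 6: Pavatish has u, Orlurish has o. Taking the neighbouring segments as reconstructed: Pavatish u could go back to *o or *u; Orlurish o could go back to *a or *o — the one source consistent with every daughter is *o.
Position 3: Pavatish has z, Orlurish has t. Taking the neighbouring segments as reconstructed: Pavatish z could go back to *d or *z; Orlurish t could go back to *t or *d — the one source consistent with every daughter is *d.
Position 2: Pavatish has a, Orlurish has o. Pavatish preserves a here (none of its changes turn any other segment into a), so the proto-segment is *a.
Verify the candidate proto-form against each daughter:
Pavatish: *fadopon
  fadopon → fadopun   [pre-nasal raising]
  fadopun (rule 2 does not apply)
  fadopun → fazofun   [intervocalic lenition]
  fazofun (rule 4 does not apply)
  giving Pavatish fazofun.
Orlurish: start from *fadopon.
  rule 1 (vowel merger): fadopon → fodopon
  rule 2: no change — fodopon
  rule 3 (unconditioned shift): fodopon → fotopon
  rule 4: no change — fotopon
  ⇒ Orlurish fotopon
Only *fadopon yields all of Pavatish fazofun, Orlurish fotopon.

*fadopon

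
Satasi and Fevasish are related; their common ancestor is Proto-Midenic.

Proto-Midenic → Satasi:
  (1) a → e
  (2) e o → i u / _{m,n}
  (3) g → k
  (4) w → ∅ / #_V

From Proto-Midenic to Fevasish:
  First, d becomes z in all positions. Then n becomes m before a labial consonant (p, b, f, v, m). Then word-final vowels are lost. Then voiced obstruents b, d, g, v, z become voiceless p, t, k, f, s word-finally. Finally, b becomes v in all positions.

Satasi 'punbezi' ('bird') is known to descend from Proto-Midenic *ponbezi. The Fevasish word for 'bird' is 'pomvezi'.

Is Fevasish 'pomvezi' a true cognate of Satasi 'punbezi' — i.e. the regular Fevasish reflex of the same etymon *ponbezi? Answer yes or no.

Derive the expected Fevasish reflex of *ponbezi:
Fevasish: start from *ponbezi.
  rule 1: no change — ponbezi
  rule 2 (nasal place assimilation): ponbezi → pombezi
  rule 3 (apocope): pombezi → pombez
  rule 4 (final devoicing): pombez → pombes
  rule 5 (unconditioned shift): pombes → pomves
  ⇒ Fevasish pomves
The regular Fevasish reflex would be 'pomves', but the attested form is 'pomvezi'. The correspondence is irregular, so they are not cognates (the Fevasish form has a different source).

no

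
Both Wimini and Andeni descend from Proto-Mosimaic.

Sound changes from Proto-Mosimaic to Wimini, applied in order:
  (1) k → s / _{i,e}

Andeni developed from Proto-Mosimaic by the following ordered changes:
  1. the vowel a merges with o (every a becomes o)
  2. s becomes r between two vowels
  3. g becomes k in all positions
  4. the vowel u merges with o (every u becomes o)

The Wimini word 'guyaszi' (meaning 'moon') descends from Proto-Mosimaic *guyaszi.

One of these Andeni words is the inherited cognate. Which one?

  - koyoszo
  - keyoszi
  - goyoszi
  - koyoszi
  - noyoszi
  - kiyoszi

Andeni: *guyaszi
  guyaszi → guyoszi   [vowel merger]
  guyoszi (rule 2 does not apply)
  guyoszi → kuyoszi   [unconditioned shift]
  kuyoszi → koyoszi   [vowel merger]
  giving Andeni koyoszi.
Among the options, 'koyoszi' alone shows every Andeni change applied in order.

koyoszi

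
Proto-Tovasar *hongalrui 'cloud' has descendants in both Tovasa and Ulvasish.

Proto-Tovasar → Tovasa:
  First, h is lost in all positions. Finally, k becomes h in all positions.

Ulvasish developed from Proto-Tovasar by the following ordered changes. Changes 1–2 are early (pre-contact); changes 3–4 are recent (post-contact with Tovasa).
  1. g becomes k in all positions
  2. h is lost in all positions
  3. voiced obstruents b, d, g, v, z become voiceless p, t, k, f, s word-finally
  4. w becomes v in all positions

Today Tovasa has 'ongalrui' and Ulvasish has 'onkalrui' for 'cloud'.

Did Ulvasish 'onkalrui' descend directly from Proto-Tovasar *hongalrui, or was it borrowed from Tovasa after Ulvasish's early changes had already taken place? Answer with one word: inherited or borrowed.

inherited

If inherited, *hongalrui would pass through all of Ulvasish's changes:
Ulvasish: *hongalrui > honkalrui > onkalrui  (by unconditioned shift, h-loss)
If borrowed from Tovasa 'ongalrui' after the early changes, it would undergo only the recent ones:
  rule 3 (final devoicing): no change (ongalrui)
  rule 4 (unconditioned shift): no change (ongalrui)
  ⇒ as a loan: ongalrui
Ulvasish 'onkalrui' matches the inherited outcome exactly, so it is an inherited cognate, not a loan.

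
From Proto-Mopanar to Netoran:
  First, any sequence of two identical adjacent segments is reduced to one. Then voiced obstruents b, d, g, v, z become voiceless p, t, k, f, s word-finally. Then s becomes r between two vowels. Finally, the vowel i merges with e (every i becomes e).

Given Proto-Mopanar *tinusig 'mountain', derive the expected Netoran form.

Netoran: *tinusig
  tinusig (rule 1 does not apply)
  tinusig → tinusik   [final devoicing]
  tinusik → tinurik   [rhotacism]
  tinurik → tenurek   [vowel merger]
  giving Netoran tenurek.

tenurek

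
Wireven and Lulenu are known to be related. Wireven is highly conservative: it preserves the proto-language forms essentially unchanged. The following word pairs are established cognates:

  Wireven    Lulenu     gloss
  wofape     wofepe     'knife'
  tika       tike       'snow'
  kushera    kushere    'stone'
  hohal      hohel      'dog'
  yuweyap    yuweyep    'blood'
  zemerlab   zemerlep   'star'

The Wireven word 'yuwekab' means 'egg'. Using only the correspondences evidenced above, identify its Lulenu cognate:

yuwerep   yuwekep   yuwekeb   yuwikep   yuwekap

zemerlab ~ zemerlep — Wireven a corresponds to Lulenu e after a consonant, before a labial obstruent.
zemerlab ~ zemerlep — Wireven b corresponds to Lulenu p word-finally.
Applying these to Wireven 'yuwekab':
  yuwekab → yuwekeb   (a→e after a consonant, before a labial obstruent)
  yuwekeb → yuwekep   (b→p word-finally)
So the Lulenu cognate is 'yuwekep'.

yuwekep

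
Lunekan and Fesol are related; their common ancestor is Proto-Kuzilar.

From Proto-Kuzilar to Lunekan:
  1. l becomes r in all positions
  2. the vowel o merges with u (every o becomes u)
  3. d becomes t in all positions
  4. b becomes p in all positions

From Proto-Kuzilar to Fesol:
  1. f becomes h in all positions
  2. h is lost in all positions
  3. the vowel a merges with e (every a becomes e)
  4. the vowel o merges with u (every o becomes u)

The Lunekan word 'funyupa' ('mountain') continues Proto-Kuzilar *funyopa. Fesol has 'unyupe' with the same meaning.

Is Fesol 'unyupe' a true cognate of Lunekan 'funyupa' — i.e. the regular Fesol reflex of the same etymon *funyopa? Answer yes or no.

yes

Derive the expected Fesol reflex of *funyopa:
Fesol: *funyopa
  funyopa → hunyopa   [unconditioned shift]
  hunyopa → unyopa   [h-loss]
  unyopa → unyope   [vowel merger]
  unyope → unyupe   [vowel merger]
  giving Fesol unyupe.
Fesol 'unyupe' matches the regular reflex exactly, so the pair is cognate.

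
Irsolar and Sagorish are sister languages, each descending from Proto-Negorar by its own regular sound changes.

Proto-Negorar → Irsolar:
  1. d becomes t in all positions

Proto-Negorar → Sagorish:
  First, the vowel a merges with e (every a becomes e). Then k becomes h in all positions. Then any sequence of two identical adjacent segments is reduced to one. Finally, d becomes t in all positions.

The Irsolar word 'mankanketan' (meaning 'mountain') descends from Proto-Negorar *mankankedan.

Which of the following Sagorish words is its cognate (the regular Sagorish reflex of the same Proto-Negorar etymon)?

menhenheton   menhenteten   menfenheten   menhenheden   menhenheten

menhenheten

Sagorish: start from *mankankedan.
  rule 1 (vowel merger): mankankedan → menkenkeden
  rule 2 (unconditioned shift): menkenkeden → menhenheden
  rule 3: no change — menhenheden
  rule 4 (unconditioned shift): menhenheden → menhenheten
  ⇒ Sagorish menhenheten
Only 'menhenheten' matches the regular Sagorish development of *mankankedan.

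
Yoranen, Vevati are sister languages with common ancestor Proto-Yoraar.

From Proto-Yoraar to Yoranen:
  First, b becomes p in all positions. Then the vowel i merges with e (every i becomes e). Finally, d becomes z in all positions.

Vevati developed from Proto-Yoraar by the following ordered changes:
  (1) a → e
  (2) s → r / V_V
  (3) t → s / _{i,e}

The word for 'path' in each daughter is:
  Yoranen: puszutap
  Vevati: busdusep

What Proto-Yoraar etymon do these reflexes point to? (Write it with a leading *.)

Position 1: Yoranen has p, Vevati has b. Vevati preserves b here (none of its changes turn any other segment into b), so the proto-segment is *b.
Position 6: Yoranen has t, Vevati has s. Yoranen preserves t here (none of its changes turn any other segment into t), so the proto-segment is *t.
Continuing position by position gives *busdutap; check it forward:
Yoranen: *busdutap > pusdutap > puszutap  (by unconditioned shift, unconditioned shift)
Vevati: start from *busdutap.
  rule 1 (vowel merger): busdutap → busdutep
  rule 2: no change — busdutep
  rule 3 (palatalisation): busdutep → busdusep
  ⇒ Vevati busdusep
Only *busdutap yields all of Yoranen puszutap, Vevati busdusep.

*busdutap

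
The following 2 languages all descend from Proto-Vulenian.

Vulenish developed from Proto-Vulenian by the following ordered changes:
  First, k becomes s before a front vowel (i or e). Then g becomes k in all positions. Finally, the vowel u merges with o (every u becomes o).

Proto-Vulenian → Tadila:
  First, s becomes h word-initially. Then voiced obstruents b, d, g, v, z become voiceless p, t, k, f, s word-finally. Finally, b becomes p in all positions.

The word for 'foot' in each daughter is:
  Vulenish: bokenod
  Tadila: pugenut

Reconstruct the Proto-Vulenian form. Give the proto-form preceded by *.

Position 1: Vulenish has b, Tadila has p. Vulenish preserves b here (none of its changes turn any other segment into b), so the proto-segment is *b.
Position 3: Vulenish has k, Tadila has g. Tadila preserves g here (none of its changes turn any other segment into g), so the proto-segment is *g.
Continuing position by position gives *bugenud; check it forward:
Vulenish: start from *bugenud.
  rule 1: no change — bugenud
  rule 2 (unconditioned shift): bugenud → bukenud
  rule 3 (vowel merger): bukenud → bokenod
  ⇒ Vulenish bokenod
Tadila: *bugenud
  bugenud (rule 1 does not apply)
  bugenud → bugenut   [final devoicing]
  bugenut → pugenut   [unconditioned shift]
  giving Tadila pugenut.
Only *bugenud yields all of Vulenish bokenod, Tadila pugenut.

*bugenud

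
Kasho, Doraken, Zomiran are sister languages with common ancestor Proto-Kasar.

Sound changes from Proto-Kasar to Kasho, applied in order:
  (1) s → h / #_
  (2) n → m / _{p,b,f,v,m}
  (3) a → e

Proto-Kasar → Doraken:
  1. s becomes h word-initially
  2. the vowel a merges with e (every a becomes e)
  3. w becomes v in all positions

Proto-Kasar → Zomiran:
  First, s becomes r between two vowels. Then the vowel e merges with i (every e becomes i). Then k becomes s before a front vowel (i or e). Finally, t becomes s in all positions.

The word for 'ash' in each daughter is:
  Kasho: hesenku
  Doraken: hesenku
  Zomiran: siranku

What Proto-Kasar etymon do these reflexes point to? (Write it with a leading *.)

Position 3: Kasho has s, Doraken has s, Zomiran has r. Kasho preserves s here (none of its changes turn any other segment into s), so the proto-segment is *s.
Position 1: Kasho has h, Doraken has h, Zomiran has s. Taking the neighbouring segments as reconstructed: Kasho h could go back to *s or *h; Doraken h could go back to *s or *h; Zomiran s could go back to *t or *k or *s — the one source consistent with every daughter is *s.
Position 2: Kasho has e, Doraken has e, Zomiran has i. Taking the neighbouring segments as reconstructed: Kasho e could go back to *a or *e; Doraken e could go back to *a or *e; Zomiran i could go back to *e or *i — the one source consistent with every daughter is *e.
This points to *sesanku. Verify forward in each daughter:
Kasho: start from *sesanku.
  rule 1 (debuccalisation): sesanku → hesanku
  rule 2: no change — hesanku
  rule 3 (vowel merger): hesanku → hesenku
  ⇒ Kasho hesenku
Doraken: *sesanku
  sesanku → hesanku   [debuccalisation]
  hesanku → hesenku   [vowel merger]
  hesenku (rule 3 does not apply)
  giving Doraken hesenku.
Zomiran: start from *sesanku.
  rule 1 (rhotacism): sesanku → seranku
  rule 2 (vowel merger): seranku → siranku
  rule 3: no change — siranku
  rule 4: no change — siranku
  ⇒ Zomiran siranku
No other proto-form is consistent with every reflex, so the reconstruction is *sesanku.

*sesanku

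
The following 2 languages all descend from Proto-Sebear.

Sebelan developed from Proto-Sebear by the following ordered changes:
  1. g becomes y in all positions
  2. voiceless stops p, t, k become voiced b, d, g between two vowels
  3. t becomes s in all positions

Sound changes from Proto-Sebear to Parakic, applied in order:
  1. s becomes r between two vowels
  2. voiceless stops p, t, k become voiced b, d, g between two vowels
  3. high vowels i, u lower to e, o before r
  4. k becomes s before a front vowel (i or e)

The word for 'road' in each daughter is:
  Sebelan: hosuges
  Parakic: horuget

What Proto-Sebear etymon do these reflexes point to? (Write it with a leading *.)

*hosuket

Position 7: Sebelan has s, Parakic has t. Parakic preserves t here (none of its changes turn any other segment into t), so the proto-segment is *t.
Position 3: Sebelan has s, Parakic has r. Taking the neighbouring segments as reconstructed: Sebelan s can only go back to *s; Parakic r could go back to *s or *r — the one source consistent with every daughter is *s.
Position 5: Sebelan has g, Parakic has g. In Sebelan, g can only continue *k, so the proto-segment is *k.
The remaining positions agree across the daughters. Check the candidate against every language:
Sebelan: *hosuket
  hosuket (rule 1 does not apply)
  hosuket → hosuget   [intervocalic voicing]
  hosuget → hosuges   [unconditioned shift]
  giving Sebelan hosuges.
Parakic: *hosuket
  hosuket → horuket   [rhotacism]
  horuket → horuget   [intervocalic voicing]
  horuget (rule 3 does not apply)
  horuget (rule 4 does not apply)
  giving Parakic horuget.
No other proto-form is consistent with every reflex, so the reconstruction is *hosuket.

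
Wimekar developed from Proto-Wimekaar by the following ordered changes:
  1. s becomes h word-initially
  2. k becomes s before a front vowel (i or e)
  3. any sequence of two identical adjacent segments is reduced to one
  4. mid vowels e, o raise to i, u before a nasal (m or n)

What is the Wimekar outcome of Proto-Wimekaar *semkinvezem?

himsinvezim

Wimekar: start from *semkinvezem.
  rule 1 (debuccalisation): semkinvezem → hemkinvezem
  rule 2 (palatalisation): hemkinvezem → hemsinvezem
  rule 3: no change — hemsinvezem
  rule 4 (pre-nasal raising): hemsinvezem → himsinvezim
  ⇒ Wimekar himsinvezim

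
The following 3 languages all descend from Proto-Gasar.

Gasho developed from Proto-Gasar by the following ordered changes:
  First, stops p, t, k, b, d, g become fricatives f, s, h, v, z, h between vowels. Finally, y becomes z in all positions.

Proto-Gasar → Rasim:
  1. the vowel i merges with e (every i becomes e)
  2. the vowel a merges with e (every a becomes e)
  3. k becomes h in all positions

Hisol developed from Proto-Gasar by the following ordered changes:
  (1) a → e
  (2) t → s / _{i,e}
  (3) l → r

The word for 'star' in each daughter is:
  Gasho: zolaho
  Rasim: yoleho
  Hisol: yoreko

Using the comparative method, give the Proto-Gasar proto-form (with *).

Position 5: Gasho has h, Rasim has h, Hisol has k. Hisol preserves k here (none of its changes turn any other segment into k), so the proto-segment is *k.
Position 1: Gasho has z, Rasim has y, Hisol has y. Rasim preserves y here (none of its changes turn any other segment into y), so the proto-segment is *y.
Position 3: Gasho has l, Rasim has l, Hisol has r. Gasho preserves l here (none of its changes turn any other segment into l), so the proto-segment is *l.
This points to *yolako. Verify forward in each daughter:
Gasho: *yolako
  yolako → yolaho   [intervocalic lenition]
  yolaho → zolaho   [unconditioned shift]
  giving Gasho zolaho.
Rasim: *yolako
  yolako (rule 1 does not apply)
  yolako → yoleko   [vowel merger]
  yoleko → yoleho   [unconditioned shift]
  giving Rasim yoleho.
Hisol: *yolako
  yolako → yoleko   [vowel merger]
  yoleko (rule 2 does not apply)
  yoleko → yoreko   [unconditioned shift]
  giving Hisol yoreko.
No other proto-form is consistent with every reflex, so the reconstruction is *yolako.

*yolako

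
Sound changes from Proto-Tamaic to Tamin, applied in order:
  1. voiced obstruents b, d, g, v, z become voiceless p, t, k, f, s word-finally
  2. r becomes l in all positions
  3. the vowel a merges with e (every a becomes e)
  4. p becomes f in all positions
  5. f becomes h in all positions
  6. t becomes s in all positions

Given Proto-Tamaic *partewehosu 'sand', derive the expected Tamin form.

Tamin: *partewehosu
  partewehosu (rule 1 does not apply)
  partewehosu → paltewehosu   [unconditioned shift]
  paltewehosu → peltewehosu   [vowel merger]
  peltewehosu → feltewehosu   [unconditioned shift]
  feltewehosu → heltewehosu   [unconditioned shift]
  heltewehosu → helsewehosu   [unconditioned shift]
  giving Tamin helsewehosu.

helsewehosu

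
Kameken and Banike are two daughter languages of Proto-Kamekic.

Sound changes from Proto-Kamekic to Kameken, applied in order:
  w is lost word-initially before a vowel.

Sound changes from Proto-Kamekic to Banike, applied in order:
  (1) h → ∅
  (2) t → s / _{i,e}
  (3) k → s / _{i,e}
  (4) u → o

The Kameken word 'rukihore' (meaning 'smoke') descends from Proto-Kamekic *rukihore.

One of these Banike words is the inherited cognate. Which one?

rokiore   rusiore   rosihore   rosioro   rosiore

rosiore

Banike: *rukihore > rukiore > rusiore > rosiore  (by h-loss, palatalisation, vowel merger)
Among the options, 'rosiore' alone shows every Banike change applied in order.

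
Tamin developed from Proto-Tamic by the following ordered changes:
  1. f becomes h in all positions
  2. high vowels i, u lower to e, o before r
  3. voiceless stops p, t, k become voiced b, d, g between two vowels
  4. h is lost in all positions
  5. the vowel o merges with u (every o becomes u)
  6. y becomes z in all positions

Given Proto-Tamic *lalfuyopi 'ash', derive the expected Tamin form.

laluzubi

Tamin: *lalfuyopi > lalhuyopi > lalhuyobi > laluyobi > laluyubi > laluzubi  (by unconditioned shift, intervocalic voicing, h-loss, vowel merger, unconditioned shift)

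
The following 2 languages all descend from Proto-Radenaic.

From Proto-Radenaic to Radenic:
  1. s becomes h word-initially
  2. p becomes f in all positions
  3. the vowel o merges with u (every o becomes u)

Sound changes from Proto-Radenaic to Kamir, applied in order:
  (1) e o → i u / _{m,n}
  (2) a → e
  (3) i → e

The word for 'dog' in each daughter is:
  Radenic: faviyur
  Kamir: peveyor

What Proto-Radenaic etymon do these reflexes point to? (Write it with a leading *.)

*paviyor

Position 2: Radenic has a, Kamir has e. Radenic preserves a here (none of its changes turn any other segment into a), so the proto-segment is *a.
Position 6: Radenic has u, Kamir has o. Kamir preserves o here (none of its changes turn any other segment into o), so the proto-segment is *o.
Verify the candidate proto-form against each daughter:
Radenic: *paviyor
  paviyor (rule 1 does not apply)
  paviyor → faviyor   [unconditioned shift]
  faviyor → faviyur   [vowel merger]
  giving Radenic faviyur.
Kamir: *paviyor
  paviyor (rule 1 does not apply)
  paviyor → peviyor   [vowel merger]
  peviyor → peveyor   [vowel merger]
  giving Kamir peveyor.
*paviyor is the unique common source.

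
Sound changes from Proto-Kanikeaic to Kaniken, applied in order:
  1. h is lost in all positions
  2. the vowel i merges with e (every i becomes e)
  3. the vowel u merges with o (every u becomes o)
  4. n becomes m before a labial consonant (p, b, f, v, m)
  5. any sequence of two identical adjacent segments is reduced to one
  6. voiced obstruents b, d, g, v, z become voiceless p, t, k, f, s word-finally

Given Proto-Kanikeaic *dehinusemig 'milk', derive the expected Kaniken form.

Kaniken: *dehinusemig > deinusemig > deenusemeg > deenosemeg > denosemeg > denosemek  (by h-loss, vowel merger, vowel merger, degemination, final devoicing)

denosemek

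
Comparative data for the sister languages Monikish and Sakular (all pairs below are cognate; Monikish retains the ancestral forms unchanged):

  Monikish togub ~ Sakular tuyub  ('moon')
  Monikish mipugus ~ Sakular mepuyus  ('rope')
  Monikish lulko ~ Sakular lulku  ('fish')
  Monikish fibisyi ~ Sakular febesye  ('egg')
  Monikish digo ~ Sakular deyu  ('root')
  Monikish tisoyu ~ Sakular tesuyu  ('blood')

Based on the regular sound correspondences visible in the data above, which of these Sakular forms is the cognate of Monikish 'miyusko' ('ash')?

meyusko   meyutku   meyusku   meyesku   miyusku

meyusku

fibisyi ~ febesye, digo ~ deyu — Monikish i corresponds to Sakular e after a consonant, before a consonant other than r, m, n, p, b, f, v.
lulko ~ lulku, digo ~ deyu — Monikish o corresponds to Sakular u word-finally.
Applying these to Monikish 'miyusko':
  miyusko → meyusko   (i→e after a consonant, before a consonant other than r, m, n, p, b, f, v)
  meyusko → meyusku   (o→u word-finally)
So the Sakular cognate is 'meyusku'.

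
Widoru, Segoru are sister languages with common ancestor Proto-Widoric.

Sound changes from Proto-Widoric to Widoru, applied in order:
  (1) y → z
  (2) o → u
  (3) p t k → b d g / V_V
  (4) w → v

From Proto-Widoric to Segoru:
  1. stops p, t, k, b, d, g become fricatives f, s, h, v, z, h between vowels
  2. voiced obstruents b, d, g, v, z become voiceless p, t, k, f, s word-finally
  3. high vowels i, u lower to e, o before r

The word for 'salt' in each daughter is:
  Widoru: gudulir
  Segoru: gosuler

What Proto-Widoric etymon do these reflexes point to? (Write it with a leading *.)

Position 3: Widoru has d, Segoru has s. Taking the neighbouring segments as reconstructed: Widoru d could go back to *t or *d; Segoru s could go back to *t or *s — the one source consistent with every daughter is *t.
Position 2: Widoru has u, Segoru has o. Taking the neighbouring segments as reconstructed: Widoru u could go back to *o or *u; Segoru o can only go back to *o — the one source consistent with every daughter is *o.
This points to *gotulir. Verify forward in each daughter:
Widoru: *gotulir > gutulir > gudulir  (by vowel merger, intervocalic voicing)
Segoru: *gotulir > gosulir > gosuler  (by intervocalic lenition, pre-rhotic lowering)
No other proto-form is consistent with every reflex, so the reconstruction is *gotulir.

*gotulir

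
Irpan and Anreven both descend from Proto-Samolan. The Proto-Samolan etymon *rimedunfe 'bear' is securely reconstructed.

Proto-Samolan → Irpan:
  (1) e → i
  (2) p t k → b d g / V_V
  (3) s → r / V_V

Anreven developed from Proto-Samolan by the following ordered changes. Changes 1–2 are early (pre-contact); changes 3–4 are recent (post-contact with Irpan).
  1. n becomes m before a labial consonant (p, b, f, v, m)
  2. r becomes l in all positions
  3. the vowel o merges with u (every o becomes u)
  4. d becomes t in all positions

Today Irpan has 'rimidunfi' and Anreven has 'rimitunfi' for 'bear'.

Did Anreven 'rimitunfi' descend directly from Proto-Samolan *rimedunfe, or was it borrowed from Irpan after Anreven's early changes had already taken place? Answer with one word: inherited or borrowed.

borrowed

If inherited, *rimedunfe would pass through all of Anreven's changes:
Anreven: *rimedunfe > rimedumfe > limedumfe > limetumfe  (by nasal place assimilation, unconditioned shift, unconditioned shift)
If borrowed from Irpan 'rimidunfi' after the early changes, it would undergo only the recent ones:
  rule 3 (vowel merger): no change (rimidunfi)
  rule 4 (unconditioned shift): rimidunfi → rimitunfi
  ⇒ as a loan: rimitunfi
Anreven 'rimitunfi' matches the loan outcome 'rimitunfi', not the inherited 'limetumfe' — it skipped the early Anreven changes, so it was borrowed from Irpan.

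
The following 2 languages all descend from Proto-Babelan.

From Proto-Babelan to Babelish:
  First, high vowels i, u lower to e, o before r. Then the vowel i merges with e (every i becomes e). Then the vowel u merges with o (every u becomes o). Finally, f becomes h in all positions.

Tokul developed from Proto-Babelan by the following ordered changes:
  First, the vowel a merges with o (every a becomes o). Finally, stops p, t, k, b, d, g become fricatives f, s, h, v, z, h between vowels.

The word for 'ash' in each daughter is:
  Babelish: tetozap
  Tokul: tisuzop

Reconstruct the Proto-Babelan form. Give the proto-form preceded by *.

*tituzap

Position 6: Babelish has a, Tokul has o. Babelish preserves a here (none of its changes turn any other segment into a), so the proto-segment is *a.
Position 4: Babelish has o, Tokul has u. Tokul preserves u here (none of its changes turn any other segment into u), so the proto-segment is *u.
Continuing position by position gives *tituzap; check it forward:
Babelish: *tituzap > tetuzap > tetozap  (by vowel merger, vowel merger)
Tokul: *tituzap > tituzop > tisuzop  (by vowel merger, intervocalic lenition)
Only *tituzap yields all of Babelish tetozap, Tokul tisuzop.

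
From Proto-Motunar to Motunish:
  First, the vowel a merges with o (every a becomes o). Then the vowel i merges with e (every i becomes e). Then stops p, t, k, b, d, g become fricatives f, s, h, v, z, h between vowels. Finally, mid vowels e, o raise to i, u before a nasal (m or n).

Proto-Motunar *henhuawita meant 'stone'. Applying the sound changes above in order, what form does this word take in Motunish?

hinhuoweso

Motunish: start from *henhuawita.
  rule 1 (vowel merger): henhuawita → henhuowito
  rule 2 (vowel merger): henhuowito → henhuoweto
  rule 3 (intervocalic lenition): henhuoweto → henhuoweso
  rule 4 (pre-nasal raising): henhuoweso → hinhuoweso
  ⇒ Motunish hinhuoweso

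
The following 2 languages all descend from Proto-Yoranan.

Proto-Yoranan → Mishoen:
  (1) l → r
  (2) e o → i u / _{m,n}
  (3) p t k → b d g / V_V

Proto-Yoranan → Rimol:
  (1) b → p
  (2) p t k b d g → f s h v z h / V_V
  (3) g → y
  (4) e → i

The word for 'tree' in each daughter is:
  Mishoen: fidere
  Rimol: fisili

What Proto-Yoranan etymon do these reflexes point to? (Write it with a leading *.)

Position 5: Mishoen has r, Rimol has l. Rimol preserves l here (none of its changes turn any other segment into l), so the proto-segment is *l.
Position 3: Mishoen has d, Rimol has s. Taking the neighbouring segments as reconstructed: Mishoen d could go back to *t or *d; Rimol s could go back to *t or *s — the one source consistent with every daughter is *t.
Position 6: Mishoen has e, Rimol has i. Mishoen preserves e here (none of its changes turn any other segment into e), so the proto-segment is *e.
This points to *fitele. Verify forward in each daughter:
Mishoen: start from *fitele.
  rule 1 (unconditioned shift): fitele → fitere
  rule 2: no change — fitere
  rule 3 (intervocalic voicing): fitere → fidere
  ⇒ Mishoen fidere
Rimol: start from *fitele.
  rule 1: no change — fitele
  rule 2 (intervocalic lenition): fitele → fisele
  rule 3: no change — fisele
  rule 4 (vowel merger): fisele → fisili
  ⇒ Rimol fisili
*fitele is the unique common source.

*fitele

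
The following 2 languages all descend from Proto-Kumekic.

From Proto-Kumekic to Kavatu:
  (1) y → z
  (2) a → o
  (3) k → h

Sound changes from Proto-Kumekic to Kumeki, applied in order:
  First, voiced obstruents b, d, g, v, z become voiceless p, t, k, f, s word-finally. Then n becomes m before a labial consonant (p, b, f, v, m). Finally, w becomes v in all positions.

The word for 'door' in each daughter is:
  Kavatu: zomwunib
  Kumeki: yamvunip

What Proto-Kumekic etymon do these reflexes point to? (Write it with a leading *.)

Position 8: Kavatu has b, Kumeki has p. Kavatu preserves b here (none of its changes turn any other segment into b), so the proto-segment is *b.
Position 4: Kavatu has w, Kumeki has v. Kavatu preserves w here (none of its changes turn any other segment into w), so the proto-segment is *w.
Continuing position by position gives *yamwunib; check it forward:
Kavatu: *yamwunib > zamwunib > zomwunib  (by unconditioned shift, vowel merger)
Kumeki: *yamwunib
  yamwunib → yamwunip   [final devoicing]
  yamwunip (rule 2 does not apply)
  yamwunip → yamvunip   [unconditioned shift]
  giving Kumeki yamvunip.
Only *yamwunib yields all of Kavatu zomwunib, Kumeki yamvunip.

*yamwunib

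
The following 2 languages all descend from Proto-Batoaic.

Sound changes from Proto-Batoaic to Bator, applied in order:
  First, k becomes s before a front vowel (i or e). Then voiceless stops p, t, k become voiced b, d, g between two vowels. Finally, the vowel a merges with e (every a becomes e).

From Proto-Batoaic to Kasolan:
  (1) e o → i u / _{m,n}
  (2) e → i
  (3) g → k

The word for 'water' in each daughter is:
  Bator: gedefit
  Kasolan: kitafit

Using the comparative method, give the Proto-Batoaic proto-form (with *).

*getafit

Position 4: Bator has e, Kasolan has a. Kasolan preserves a here (none of its changes turn any other segment into a), so the proto-segment is *a.
Position 3: Bator has d, Kasolan has t. Kasolan preserves t here (none of its changes turn any other segment into t), so the proto-segment is *t.
Position 1: Bator has g, Kasolan has k. Taking the neighbouring segments as reconstructed: Bator g can only go back to *g; Kasolan k could go back to *k or *g — the one source consistent with every daughter is *g.
Continuing position by position gives *getafit; check it forward:
Bator: *getafit
  getafit (rule 1 does not apply)
  getafit → gedafit   [intervocalic voicing]
  gedafit → gedefit   [vowel merger]
  giving Bator gedefit.
Kasolan: *getafit > gitafit > kitafit  (by vowel merger, unconditioned shift)
No other proto-form is consistent with every reflex, so the reconstruction is *getafit.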